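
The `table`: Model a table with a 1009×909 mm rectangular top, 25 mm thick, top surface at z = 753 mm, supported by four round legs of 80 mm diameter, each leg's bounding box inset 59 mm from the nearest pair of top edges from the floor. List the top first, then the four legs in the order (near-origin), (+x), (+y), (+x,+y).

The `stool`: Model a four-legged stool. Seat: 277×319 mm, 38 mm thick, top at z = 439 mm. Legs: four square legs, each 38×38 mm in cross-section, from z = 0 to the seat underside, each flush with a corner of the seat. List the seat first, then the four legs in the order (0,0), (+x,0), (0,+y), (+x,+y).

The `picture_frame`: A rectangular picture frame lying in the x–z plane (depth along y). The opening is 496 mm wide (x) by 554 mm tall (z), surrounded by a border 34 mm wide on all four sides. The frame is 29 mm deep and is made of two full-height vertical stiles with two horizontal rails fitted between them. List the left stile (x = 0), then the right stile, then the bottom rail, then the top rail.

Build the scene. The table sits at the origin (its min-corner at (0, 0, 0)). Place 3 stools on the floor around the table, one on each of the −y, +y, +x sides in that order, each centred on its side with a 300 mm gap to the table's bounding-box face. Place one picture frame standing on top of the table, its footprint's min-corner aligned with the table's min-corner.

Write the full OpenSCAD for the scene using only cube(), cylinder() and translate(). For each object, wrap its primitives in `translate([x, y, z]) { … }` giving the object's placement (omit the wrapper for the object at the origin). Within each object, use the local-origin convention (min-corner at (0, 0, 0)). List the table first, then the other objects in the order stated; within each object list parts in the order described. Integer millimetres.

translate([0, 0, 728]) cube([1009, 909, 25]);
translate([99, 99, 0]) cylinder(h = 728, r = 40);
translate([910, 99, 0]) cylinder(h = 728, r = 40);
translate([99, 810, 0]) cylinder(h = 728, r = 40);
translate([910, 810, 0]) cylinder(h = 728, r = 40);
translate([366, -619, 0]) {
  translate([0, 0, 401]) cube([277, 319, 38]);
  cube([38, 38, 401]);
  translate([239, 0, 0]) cube([38, 38, 401]);
  translate([0, 281, 0]) cube([38, 38, 401]);
  translate([239, 281, 0]) cube([38, 38, 401]);
}
translate([366, 1209, 0]) {
  translate([0, 0, 401]) cube([277, 319, 38]);
  cube([38, 38, 401]);
  translate([239, 0, 0]) cube([38, 38, 401]);
  translate([0, 281, 0]) cube([38, 38, 401]);
  translate([239, 281, 0]) cube([38, 38, 401]);
}
translate([1309, 295, 0]) {
  translate([0, 0, 401]) cube([277, 319, 38]);
  cube([38, 38, 401]);
  translate([239, 0, 0]) cube([38, 38, 401]);
  translate([0, 281, 0]) cube([38, 38, 401]);
  translate([239, 281, 0]) cube([38, 38, 401]);
}
translate([0, 0, 753]) {
  cube([34, 29, 622]);
  translate([530, 0, 0]) cube([34, 29, 622]);
  translate([34, 0, 0]) cube([496, 29, 34]);
  translate([34, 0, 588]) cube([496, 29, 34]);
}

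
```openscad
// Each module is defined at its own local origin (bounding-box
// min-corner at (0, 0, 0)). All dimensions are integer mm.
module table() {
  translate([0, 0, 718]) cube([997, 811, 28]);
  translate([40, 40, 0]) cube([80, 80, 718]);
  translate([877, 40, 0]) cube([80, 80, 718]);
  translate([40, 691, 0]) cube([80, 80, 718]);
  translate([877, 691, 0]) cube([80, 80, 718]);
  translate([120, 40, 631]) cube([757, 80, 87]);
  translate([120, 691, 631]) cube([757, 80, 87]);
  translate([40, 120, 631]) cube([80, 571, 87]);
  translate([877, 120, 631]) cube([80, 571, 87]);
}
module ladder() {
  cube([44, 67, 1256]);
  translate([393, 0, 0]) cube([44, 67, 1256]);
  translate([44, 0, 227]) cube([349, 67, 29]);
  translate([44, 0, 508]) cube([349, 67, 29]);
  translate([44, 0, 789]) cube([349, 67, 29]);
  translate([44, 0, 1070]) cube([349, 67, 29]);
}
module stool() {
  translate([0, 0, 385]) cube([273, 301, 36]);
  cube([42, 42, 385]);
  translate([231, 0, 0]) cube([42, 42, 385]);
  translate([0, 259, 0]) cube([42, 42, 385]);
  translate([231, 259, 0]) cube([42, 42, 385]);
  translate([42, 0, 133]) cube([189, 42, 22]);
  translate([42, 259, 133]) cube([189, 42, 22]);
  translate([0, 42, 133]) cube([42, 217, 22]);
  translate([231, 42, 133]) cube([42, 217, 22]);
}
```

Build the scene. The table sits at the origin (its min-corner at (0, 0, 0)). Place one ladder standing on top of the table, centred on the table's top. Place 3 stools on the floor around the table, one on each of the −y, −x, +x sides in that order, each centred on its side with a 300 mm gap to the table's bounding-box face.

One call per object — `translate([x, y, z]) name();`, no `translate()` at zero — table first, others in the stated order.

table();
translate([280, 372, 746]) ladder();
translate([362, -601, 0]) stool();
translate([-573, 255, 0]) stool();
translate([1297, 255, 0]) stool();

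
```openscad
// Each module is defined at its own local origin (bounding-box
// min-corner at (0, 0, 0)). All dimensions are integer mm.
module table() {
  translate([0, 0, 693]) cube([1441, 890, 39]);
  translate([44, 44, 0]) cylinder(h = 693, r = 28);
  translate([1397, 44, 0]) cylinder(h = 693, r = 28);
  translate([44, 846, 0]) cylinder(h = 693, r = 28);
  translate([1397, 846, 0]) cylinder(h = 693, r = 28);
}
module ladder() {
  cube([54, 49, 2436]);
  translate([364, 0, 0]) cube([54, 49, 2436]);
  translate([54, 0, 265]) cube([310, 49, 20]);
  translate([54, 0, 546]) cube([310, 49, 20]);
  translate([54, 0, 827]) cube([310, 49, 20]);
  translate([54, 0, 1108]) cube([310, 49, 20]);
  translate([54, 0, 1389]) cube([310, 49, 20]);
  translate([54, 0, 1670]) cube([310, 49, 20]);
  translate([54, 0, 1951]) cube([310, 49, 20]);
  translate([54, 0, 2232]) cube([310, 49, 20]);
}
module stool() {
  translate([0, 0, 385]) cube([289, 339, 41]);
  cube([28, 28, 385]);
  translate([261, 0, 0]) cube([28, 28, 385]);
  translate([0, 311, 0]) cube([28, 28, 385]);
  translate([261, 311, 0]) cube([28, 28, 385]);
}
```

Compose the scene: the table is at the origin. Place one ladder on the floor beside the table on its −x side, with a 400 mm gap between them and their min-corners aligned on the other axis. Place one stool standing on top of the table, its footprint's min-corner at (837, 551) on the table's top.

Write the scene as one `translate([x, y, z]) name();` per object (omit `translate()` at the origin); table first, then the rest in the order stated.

table();
translate([-818, 0, 0]) ladder();
translate([837, 551, 732]) stool();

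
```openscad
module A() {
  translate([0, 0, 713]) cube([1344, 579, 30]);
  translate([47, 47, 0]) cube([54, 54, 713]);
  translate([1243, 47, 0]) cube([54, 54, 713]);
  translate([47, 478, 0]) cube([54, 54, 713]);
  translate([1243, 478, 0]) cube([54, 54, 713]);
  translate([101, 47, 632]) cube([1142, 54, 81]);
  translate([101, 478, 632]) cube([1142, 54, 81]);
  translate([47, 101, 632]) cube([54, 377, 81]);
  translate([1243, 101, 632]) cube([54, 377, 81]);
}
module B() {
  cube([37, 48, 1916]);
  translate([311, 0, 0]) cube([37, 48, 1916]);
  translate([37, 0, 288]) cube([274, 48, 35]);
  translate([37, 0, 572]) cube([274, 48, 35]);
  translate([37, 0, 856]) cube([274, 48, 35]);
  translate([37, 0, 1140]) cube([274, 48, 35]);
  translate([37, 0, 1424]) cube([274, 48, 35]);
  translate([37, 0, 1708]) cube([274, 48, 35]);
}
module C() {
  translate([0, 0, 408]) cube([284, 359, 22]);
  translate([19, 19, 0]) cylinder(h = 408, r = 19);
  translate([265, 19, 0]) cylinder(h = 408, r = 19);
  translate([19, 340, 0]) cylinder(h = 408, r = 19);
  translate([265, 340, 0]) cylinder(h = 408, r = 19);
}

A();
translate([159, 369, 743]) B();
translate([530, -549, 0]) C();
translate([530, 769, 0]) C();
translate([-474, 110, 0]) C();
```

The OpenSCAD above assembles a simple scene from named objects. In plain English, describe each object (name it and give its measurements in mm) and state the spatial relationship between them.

A is a table with a 1344×579 mm rectangular top, 30 mm thick, top surface at z = 743 mm, supported by four 54×54 mm square legs, each inset 47 mm from the nearest pair of top edges, running from the floor. Four apron rails, 54 mm thick and 81 mm tall, run between adjacent legs with their top edges flush with the underside of the top and their outer faces flush with the legs' outer faces.

B is a straight ladder. Two 37×48 mm vertical rails, 1916 mm tall, stand 348 mm apart (outside-to-outside) with their front faces coplanar on the −y side. 6 rungs, each 48 mm deep and 35 mm tall, span between the inner faces of the rails, front faces flush with the rails. The lowest rung's underside is at z = 288 mm and rungs are spaced 284 mm apart (underside to underside).

C is a simple wooden stool: a rectangular seat 284 mm (x) by 359 mm (y), 22 mm thick, top face at z = 430 mm, on four round legs, each 38 mm in diameter. The legs rest on z = 0, each leg's axis is inset half a diameter from the nearest pair of seat edges (so the leg's bounding box is flush with the corner).

The ladder is on top of the table. Three stools sit around the table at the −y, +y, −x sides.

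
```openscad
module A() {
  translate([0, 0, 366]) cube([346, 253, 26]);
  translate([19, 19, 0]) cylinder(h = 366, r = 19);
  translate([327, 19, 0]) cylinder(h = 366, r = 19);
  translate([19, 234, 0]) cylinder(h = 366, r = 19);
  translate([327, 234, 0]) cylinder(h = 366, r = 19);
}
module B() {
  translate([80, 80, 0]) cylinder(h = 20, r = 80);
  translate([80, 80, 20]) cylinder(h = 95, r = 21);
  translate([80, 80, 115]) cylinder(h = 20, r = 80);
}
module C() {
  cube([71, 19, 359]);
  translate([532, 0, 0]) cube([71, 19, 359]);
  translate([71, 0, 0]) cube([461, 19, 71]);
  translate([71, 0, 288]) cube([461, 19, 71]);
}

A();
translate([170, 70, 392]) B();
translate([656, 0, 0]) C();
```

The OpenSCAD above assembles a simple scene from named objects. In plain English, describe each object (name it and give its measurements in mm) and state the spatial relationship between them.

A is a simple wooden stool: a rectangular seat 346 mm (x) by 253 mm (y), 26 mm thick, top face at z = 392 mm, on four round legs, each 38 mm in diameter. The legs rest on z = 0, each leg's axis is inset half a diameter from the nearest pair of seat edges (so the leg's bounding box is flush with the corner).

B is a spool: two coaxial disc flanges of radius 80 mm and thickness 20 mm, joined by a core cylinder of radius 21 mm and height 95 mm. The lower flange rests on z = 0 and the three cylinders share a vertical axis.

C is a rectangular picture frame lying in the x–z plane (depth along y). The opening is 461 mm wide (x) by 217 mm tall (z), surrounded by a border 71 mm wide on all four sides. The frame is 19 mm deep and is made of two full-height vertical stiles with two horizontal rails fitted between them.

The spool is on top of the stool. The picture frame is on the floor beside the stool on its +x side.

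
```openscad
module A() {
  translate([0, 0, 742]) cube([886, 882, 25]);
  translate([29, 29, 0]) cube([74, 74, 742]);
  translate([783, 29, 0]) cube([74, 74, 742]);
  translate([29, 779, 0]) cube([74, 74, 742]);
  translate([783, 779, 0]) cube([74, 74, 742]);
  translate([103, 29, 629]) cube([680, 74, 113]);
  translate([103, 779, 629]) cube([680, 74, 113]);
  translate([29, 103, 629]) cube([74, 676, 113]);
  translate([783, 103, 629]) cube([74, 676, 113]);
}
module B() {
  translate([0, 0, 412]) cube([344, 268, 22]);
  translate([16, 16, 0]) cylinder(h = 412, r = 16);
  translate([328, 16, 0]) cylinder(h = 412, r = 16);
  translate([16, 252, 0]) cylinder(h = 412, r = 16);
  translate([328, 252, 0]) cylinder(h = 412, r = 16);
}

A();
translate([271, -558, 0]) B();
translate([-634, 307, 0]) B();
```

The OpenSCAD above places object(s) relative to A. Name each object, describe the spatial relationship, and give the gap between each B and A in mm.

A is a table. B is a stool. Two stools sit around the table at the −y, −x sides. The gap between each stool and the table is 290 mm.

Each stool's nearest face is 290 mm from the table's bounding box.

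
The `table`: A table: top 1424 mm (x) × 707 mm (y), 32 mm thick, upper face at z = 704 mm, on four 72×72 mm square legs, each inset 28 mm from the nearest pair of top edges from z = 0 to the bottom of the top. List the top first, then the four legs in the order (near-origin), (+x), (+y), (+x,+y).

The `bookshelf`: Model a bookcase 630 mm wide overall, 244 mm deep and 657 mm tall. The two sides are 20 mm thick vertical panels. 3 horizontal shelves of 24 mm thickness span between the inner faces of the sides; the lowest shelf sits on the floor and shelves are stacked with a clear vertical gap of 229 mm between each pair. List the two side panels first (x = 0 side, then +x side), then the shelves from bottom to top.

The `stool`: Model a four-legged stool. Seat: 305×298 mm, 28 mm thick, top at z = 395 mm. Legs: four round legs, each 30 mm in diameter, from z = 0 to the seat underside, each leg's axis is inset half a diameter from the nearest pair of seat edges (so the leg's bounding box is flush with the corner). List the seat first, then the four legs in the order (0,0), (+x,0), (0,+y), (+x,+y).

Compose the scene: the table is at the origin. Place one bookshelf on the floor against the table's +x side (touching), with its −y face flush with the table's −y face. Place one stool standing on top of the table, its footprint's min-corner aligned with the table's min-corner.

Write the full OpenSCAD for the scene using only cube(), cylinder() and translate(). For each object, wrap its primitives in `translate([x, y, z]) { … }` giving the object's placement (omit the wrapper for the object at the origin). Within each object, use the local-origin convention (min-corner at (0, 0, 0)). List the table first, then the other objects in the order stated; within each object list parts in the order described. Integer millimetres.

translate([0, 0, 672]) cube([1424, 707, 32]);
translate([28, 28, 0]) cube([72, 72, 672]);
translate([1324, 28, 0]) cube([72, 72, 672]);
translate([28, 607, 0]) cube([72, 72, 672]);
translate([1324, 607, 0]) cube([72, 72, 672]);
translate([1424, 0, 0]) {
  cube([20, 244, 657]);
  translate([610, 0, 0]) cube([20, 244, 657]);
  translate([20, 0, 0]) cube([590, 244, 24]);
  translate([20, 0, 253]) cube([590, 244, 24]);
  translate([20, 0, 506]) cube([590, 244, 24]);
}
translate([0, 0, 704]) {
  translate([0, 0, 367]) cube([305, 298, 28]);
  translate([15, 15, 0]) cylinder(h = 367, r = 15);
  translate([290, 15, 0]) cylinder(h = 367, r = 15);
  translate([15, 283, 0]) cylinder(h = 367, r = 15);
  translate([290, 283, 0]) cylinder(h = 367, r = 15);
}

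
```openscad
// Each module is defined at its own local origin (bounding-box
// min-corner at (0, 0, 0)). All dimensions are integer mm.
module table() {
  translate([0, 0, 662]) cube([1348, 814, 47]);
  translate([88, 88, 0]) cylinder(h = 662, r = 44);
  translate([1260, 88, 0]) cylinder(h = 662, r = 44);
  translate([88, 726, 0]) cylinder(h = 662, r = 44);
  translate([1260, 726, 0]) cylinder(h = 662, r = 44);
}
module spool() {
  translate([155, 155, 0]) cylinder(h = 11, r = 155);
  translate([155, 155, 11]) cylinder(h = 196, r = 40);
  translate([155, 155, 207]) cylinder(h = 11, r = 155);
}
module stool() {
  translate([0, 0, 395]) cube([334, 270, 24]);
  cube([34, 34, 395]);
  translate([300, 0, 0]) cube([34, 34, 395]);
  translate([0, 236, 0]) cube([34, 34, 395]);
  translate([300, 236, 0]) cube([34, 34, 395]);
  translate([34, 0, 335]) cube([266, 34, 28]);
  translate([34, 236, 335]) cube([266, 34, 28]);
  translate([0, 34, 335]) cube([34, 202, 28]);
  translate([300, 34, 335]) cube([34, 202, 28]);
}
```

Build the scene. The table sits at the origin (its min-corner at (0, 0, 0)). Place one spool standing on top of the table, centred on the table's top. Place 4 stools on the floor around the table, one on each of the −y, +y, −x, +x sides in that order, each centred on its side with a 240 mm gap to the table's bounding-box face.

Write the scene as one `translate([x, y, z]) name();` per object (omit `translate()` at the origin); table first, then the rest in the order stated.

table();
translate([519, 252, 709]) spool();
translate([507, -510, 0]) stool();
translate([507, 1054, 0]) stool();
translate([-574, 272, 0]) stool();
translate([1588, 272, 0]) stool();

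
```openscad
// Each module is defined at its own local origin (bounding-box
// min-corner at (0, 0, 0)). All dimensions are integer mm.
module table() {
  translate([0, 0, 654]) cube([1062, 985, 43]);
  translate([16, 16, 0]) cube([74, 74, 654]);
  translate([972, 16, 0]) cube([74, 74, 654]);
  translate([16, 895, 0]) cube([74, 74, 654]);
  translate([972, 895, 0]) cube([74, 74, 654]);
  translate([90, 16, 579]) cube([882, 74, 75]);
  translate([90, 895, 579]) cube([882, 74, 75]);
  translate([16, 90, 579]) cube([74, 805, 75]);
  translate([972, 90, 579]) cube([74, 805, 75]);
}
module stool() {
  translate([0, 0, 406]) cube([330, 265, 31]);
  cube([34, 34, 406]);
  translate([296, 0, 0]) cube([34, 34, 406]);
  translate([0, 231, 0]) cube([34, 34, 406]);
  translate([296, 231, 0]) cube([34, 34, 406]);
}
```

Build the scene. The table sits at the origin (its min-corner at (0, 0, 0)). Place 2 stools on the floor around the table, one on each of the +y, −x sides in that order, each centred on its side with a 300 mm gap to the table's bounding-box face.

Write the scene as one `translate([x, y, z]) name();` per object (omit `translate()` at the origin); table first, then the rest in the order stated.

table();
translate([366, 1285, 0]) stool();
translate([-630, 360, 0]) stool();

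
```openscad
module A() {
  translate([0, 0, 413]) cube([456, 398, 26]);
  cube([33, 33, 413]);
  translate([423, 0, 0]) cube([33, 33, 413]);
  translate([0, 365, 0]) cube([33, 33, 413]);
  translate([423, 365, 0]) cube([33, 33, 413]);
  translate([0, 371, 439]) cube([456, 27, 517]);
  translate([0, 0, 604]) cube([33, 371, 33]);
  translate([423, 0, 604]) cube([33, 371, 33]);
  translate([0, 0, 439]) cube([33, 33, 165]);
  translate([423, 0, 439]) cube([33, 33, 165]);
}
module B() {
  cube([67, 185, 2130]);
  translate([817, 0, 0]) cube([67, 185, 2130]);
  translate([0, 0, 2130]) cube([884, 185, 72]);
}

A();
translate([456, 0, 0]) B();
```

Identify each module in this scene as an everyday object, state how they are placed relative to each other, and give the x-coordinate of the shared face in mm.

The chair's +x face and the door frame's −x face are both at x = 456 mm.

A is a chair. B is a door frame. The door frame is against the chair's +x side, with their −y faces flush. The x-coordinate of the shared face is 456 mm.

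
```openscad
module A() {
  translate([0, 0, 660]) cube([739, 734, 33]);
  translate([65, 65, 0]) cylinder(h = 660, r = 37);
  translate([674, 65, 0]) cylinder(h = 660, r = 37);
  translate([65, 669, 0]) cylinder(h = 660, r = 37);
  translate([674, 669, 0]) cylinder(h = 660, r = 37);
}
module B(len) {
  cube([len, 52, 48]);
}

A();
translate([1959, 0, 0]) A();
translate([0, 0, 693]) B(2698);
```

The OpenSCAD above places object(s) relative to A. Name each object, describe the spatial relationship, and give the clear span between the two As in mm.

A is a table. B is a beam. A beam spans the tops of two tables. The clear span between the two tables is 1220 mm.

Second table starts at x = 1959; first ends at x = 739; clear span = 1959 − 739 = 1220 mm.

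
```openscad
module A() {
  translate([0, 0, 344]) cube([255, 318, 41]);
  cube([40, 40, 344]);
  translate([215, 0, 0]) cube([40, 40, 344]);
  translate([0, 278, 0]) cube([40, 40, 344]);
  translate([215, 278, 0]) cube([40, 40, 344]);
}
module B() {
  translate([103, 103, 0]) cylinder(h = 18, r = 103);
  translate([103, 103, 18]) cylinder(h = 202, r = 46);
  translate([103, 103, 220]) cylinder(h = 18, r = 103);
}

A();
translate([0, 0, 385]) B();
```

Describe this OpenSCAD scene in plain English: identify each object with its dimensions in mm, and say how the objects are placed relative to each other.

A is a four-legged stool. The seat is 255×318 mm, 41 mm thick, top at z = 385 mm. It stands on four square legs, each 40×40 mm in cross-section, from z = 0 to the seat underside, each flush with a corner of the seat.

B is a spool: two coaxial disc flanges of radius 103 mm and thickness 18 mm, joined by a core cylinder of radius 46 mm and height 202 mm. The lower flange rests on z = 0 and the three cylinders share a vertical axis.

The spool is on top of the stool.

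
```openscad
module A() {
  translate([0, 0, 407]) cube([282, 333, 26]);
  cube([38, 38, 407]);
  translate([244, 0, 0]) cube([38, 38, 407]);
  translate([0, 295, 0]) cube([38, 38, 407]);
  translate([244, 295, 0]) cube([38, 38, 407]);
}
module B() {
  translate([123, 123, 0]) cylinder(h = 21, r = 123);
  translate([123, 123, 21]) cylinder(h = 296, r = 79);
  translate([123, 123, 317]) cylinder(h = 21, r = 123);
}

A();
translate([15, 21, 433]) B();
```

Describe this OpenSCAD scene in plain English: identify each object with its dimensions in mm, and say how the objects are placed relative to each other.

A is a four-legged stool. The seat is a 282×333×26 mm slab whose top surface is at z = 433 mm; four square legs, each 38×38 mm in cross-section, run from the floor (z = 0) to the underside of the seat, each flush with a corner of the seat.

B is a spool: two coaxial disc flanges of radius 123 mm and thickness 21 mm, joined by a core cylinder of radius 79 mm and height 296 mm. The lower flange rests on z = 0 and the three cylinders share a vertical axis.

The spool is on top of the stool.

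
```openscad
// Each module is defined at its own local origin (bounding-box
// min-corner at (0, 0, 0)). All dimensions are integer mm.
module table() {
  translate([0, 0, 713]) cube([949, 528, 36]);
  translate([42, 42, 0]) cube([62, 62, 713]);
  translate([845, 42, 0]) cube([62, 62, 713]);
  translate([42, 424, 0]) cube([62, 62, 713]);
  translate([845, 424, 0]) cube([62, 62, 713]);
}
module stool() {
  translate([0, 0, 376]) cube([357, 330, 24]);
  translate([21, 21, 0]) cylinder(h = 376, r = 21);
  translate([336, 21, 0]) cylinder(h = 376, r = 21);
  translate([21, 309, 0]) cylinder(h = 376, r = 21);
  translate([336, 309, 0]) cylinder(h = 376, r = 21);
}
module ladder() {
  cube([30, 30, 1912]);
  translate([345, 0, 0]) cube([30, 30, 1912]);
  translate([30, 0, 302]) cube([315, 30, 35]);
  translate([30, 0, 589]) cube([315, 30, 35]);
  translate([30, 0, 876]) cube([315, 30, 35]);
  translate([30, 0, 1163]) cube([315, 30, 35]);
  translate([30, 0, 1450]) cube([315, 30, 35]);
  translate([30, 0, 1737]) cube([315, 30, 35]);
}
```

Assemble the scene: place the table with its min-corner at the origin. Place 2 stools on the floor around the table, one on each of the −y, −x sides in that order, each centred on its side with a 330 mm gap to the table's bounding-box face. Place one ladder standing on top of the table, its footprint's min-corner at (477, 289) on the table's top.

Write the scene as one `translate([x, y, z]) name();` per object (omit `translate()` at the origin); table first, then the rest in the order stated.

table();
translate([296, -660, 0]) stool();
translate([-687, 99, 0]) stool();
translate([477, 289, 749]) ladder();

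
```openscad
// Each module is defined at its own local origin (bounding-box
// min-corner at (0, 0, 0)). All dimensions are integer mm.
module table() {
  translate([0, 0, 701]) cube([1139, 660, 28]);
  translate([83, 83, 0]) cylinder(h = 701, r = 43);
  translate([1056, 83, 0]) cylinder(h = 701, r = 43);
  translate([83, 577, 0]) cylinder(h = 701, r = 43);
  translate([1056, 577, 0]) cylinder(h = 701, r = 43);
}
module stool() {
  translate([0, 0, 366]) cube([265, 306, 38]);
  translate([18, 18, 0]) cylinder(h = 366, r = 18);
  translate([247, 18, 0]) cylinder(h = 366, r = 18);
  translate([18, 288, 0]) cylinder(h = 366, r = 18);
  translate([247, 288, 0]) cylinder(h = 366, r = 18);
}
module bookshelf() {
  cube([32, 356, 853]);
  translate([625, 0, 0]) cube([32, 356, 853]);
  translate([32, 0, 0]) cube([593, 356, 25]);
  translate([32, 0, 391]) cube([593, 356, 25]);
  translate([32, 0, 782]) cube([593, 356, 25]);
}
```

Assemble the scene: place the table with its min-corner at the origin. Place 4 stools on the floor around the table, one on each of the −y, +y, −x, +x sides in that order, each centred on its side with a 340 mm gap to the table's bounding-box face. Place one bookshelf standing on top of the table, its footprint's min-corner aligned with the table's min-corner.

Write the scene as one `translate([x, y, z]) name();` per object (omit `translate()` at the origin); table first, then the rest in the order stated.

table();
translate([437, -646, 0]) stool();
translate([437, 1000, 0]) stool();
translate([-605, 177, 0]) stool();
translate([1479, 177, 0]) stool();
translate([0, 0, 729]) bookshelf();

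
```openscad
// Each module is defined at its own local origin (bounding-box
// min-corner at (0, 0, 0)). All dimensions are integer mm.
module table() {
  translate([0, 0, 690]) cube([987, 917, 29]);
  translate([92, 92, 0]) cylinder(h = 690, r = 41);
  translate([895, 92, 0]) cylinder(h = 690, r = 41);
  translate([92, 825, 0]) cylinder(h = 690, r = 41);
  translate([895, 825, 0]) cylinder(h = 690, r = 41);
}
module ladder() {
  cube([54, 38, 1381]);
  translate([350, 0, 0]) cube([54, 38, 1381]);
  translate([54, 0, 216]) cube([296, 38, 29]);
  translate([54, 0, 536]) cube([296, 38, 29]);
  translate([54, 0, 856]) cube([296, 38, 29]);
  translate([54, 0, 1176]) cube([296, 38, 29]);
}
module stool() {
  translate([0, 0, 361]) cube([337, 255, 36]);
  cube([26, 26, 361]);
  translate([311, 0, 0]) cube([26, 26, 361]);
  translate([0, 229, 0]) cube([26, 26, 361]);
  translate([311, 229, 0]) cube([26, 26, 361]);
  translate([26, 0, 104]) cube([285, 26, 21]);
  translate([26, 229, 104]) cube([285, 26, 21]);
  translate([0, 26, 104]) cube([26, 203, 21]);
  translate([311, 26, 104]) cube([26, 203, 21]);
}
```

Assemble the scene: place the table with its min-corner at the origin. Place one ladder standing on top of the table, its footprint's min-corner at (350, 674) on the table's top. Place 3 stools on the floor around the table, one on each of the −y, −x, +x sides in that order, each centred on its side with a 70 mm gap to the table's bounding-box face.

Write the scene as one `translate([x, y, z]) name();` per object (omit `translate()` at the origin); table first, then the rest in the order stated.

table();
translate([350, 674, 719]) ladder();
translate([325, -325, 0]) stool();
translate([-407, 331, 0]) stool();
translate([1057, 331, 0]) stool();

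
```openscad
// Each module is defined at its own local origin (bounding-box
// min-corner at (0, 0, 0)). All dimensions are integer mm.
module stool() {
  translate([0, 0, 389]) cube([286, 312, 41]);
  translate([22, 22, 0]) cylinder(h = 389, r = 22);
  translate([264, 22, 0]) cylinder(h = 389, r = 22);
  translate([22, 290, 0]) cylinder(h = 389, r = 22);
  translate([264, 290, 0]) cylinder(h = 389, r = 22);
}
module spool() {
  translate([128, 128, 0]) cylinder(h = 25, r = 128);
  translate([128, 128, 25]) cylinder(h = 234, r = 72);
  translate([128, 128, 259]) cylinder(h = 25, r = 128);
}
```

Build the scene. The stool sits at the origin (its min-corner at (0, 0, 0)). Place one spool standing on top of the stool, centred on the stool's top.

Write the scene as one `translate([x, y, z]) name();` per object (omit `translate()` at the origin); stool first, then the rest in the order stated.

stool();
translate([15, 28, 430]) spool();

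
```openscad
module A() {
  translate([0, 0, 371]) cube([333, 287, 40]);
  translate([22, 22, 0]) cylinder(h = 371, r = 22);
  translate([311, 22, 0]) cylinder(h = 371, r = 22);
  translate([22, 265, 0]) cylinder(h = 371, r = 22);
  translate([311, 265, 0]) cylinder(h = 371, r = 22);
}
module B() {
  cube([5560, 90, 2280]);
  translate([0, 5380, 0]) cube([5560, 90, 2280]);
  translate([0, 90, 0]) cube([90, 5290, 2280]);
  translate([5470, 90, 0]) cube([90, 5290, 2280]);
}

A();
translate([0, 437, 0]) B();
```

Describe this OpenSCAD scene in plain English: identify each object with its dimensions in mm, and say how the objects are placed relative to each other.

A is a four-legged stool. The seat is a 333×287×40 mm slab whose top surface is at z = 411 mm; four round legs, each 44 mm in diameter, run from the floor (z = 0) to the underside of the seat, each leg's axis is inset half a diameter from the nearest pair of seat edges (so the leg's bounding box is flush with the corner).

B is a box-shaped house frame (walls only): outside footprint 5560×5470 mm, wall height 2280 mm, wall thickness 90 mm. The two y-facing walls run the full x-width; the two x-facing walls fit between the inner faces of the y-facing walls.

The house frame is on the floor beside the stool on its +y side.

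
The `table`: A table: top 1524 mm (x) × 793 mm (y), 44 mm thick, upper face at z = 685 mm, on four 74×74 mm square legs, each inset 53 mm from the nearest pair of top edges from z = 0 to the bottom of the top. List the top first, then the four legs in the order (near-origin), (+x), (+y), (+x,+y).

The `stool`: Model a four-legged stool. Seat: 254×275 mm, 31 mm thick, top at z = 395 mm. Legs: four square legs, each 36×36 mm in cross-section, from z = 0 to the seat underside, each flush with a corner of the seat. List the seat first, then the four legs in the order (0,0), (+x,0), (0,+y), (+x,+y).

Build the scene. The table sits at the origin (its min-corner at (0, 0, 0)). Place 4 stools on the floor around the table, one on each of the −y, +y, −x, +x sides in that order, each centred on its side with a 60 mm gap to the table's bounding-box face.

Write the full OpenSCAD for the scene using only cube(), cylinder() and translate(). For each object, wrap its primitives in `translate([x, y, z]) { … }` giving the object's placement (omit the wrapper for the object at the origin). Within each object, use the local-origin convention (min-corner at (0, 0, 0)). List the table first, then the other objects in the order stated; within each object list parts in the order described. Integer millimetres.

translate([0, 0, 641]) cube([1524, 793, 44]);
translate([53, 53, 0]) cube([74, 74, 641]);
translate([1397, 53, 0]) cube([74, 74, 641]);
translate([53, 666, 0]) cube([74, 74, 641]);
translate([1397, 666, 0]) cube([74, 74, 641]);
translate([635, -335, 0]) {
  translate([0, 0, 364]) cube([254, 275, 31]);
  cube([36, 36, 364]);
  translate([218, 0, 0]) cube([36, 36, 364]);
  translate([0, 239, 0]) cube([36, 36, 364]);
  translate([218, 239, 0]) cube([36, 36, 364]);
}
translate([635, 853, 0]) {
  translate([0, 0, 364]) cube([254, 275, 31]);
  cube([36, 36, 364]);
  translate([218, 0, 0]) cube([36, 36, 364]);
  translate([0, 239, 0]) cube([36, 36, 364]);
  translate([218, 239, 0]) cube([36, 36, 364]);
}
translate([-314, 259, 0]) {
  translate([0, 0, 364]) cube([254, 275, 31]);
  cube([36, 36, 364]);
  translate([218, 0, 0]) cube([36, 36, 364]);
  translate([0, 239, 0]) cube([36, 36, 364]);
  translate([218, 239, 0]) cube([36, 36, 364]);
}
translate([1584, 259, 0]) {
  translate([0, 0, 364]) cube([254, 275, 31]);
  cube([36, 36, 364]);
  translate([218, 0, 0]) cube([36, 36, 364]);
  translate([0, 239, 0]) cube([36, 36, 364]);
  translate([218, 239, 0]) cube([36, 36, 364]);
}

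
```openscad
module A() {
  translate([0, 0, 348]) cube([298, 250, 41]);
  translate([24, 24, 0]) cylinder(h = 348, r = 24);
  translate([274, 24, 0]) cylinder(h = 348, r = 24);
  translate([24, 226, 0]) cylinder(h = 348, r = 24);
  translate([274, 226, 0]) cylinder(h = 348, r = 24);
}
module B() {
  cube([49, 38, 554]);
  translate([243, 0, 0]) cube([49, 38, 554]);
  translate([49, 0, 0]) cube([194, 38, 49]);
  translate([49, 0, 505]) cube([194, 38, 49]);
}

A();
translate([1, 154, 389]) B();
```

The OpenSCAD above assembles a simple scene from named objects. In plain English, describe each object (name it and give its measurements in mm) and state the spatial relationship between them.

A is a four-legged stool. The seat is a 298×250×41 mm slab whose top surface is at z = 389 mm; four round legs, each 48 mm in diameter, run from the floor (z = 0) to the underside of the seat, each leg's axis is inset half a diameter from the nearest pair of seat edges (so the leg's bounding box is flush with the corner).

B is a rectangular picture frame lying in the x–z plane (depth along y). The opening is 194 mm wide (x) by 456 mm tall (z), surrounded by a border 49 mm wide on all four sides. The frame is 38 mm deep and is made of two full-height vertical stiles with two horizontal rails fitted between them.

The picture frame is on top of the stool.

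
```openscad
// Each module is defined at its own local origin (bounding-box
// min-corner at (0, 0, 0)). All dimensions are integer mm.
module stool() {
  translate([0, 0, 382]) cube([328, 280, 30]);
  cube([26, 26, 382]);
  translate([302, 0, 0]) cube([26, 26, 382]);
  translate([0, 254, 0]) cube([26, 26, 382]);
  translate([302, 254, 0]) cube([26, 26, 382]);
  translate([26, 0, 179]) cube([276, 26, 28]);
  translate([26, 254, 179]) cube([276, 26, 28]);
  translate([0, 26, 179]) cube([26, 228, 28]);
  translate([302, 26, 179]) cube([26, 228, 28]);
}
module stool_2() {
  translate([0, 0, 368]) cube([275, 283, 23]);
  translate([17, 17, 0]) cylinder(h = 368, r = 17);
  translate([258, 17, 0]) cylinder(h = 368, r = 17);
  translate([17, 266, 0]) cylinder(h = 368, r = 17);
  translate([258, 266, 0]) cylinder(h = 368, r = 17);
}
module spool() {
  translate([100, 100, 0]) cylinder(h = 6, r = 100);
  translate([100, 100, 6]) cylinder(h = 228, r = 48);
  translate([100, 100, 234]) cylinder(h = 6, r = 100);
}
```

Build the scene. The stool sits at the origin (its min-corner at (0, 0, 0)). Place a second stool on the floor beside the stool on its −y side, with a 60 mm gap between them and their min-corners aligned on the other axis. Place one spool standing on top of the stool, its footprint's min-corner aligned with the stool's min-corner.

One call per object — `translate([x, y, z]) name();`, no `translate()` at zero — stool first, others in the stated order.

stool();
translate([0, -343, 0]) stool_2();
translate([0, 0, 412]) spool();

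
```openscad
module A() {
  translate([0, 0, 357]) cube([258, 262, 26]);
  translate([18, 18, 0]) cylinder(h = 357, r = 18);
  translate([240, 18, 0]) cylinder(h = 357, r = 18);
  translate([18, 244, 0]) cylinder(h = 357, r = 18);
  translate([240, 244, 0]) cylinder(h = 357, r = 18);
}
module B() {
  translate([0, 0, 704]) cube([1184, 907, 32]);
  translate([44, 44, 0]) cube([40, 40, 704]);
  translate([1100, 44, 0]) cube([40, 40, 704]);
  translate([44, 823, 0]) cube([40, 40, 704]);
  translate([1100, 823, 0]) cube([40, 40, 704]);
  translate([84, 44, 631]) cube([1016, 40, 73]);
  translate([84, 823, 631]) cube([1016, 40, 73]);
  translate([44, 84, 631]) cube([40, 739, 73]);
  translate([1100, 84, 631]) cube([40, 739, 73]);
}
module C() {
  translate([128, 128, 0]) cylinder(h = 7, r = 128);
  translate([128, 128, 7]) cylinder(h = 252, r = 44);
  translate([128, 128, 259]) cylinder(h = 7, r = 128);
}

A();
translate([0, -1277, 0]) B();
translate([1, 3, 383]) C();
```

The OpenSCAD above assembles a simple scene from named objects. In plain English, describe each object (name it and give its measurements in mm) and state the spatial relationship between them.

A is a four-legged stool. The seat is 258×262 mm, 26 mm thick, top at z = 383 mm. It stands on four round legs, each 36 mm in diameter, from z = 0 to the seat underside, each leg's axis is inset half a diameter from the nearest pair of seat edges (so the leg's bounding box is flush with the corner).

B is a table with a 1184×907 mm rectangular top, 32 mm thick, top surface at z = 736 mm, supported by four 40×40 mm square legs, each inset 44 mm from the nearest pair of top edges, running from the floor. Four apron rails, 40 mm thick and 73 mm tall, run between adjacent legs with their top edges flush with the underside of the top and their outer faces flush with the legs' outer faces.

C is a spool: two coaxial disc flanges of radius 128 mm and thickness 7 mm, joined by a core cylinder of radius 44 mm and height 252 mm. The lower flange rests on z = 0 and the three cylinders share a vertical axis.

The table is on the floor beside the stool on its −y side. The spool is on top of the stool, centred.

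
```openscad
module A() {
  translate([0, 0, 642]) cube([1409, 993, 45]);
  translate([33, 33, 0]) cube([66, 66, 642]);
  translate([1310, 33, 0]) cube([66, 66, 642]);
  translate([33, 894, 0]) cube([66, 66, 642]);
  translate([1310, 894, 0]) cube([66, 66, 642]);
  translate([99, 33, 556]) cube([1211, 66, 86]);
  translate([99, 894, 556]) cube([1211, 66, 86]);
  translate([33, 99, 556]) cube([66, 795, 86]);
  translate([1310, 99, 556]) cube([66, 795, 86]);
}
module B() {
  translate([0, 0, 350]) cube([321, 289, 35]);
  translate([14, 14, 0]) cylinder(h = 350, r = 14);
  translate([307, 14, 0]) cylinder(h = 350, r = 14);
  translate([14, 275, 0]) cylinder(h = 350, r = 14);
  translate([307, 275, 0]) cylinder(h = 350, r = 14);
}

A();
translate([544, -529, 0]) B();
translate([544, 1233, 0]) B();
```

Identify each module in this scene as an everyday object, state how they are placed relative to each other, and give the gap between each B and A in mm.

Each stool's nearest face is 240 mm from the table's bounding box.

A is a table. B is a stool. Two stools sit around the table at the −y, +y sides. The gap between each stool and the table is 240 mm.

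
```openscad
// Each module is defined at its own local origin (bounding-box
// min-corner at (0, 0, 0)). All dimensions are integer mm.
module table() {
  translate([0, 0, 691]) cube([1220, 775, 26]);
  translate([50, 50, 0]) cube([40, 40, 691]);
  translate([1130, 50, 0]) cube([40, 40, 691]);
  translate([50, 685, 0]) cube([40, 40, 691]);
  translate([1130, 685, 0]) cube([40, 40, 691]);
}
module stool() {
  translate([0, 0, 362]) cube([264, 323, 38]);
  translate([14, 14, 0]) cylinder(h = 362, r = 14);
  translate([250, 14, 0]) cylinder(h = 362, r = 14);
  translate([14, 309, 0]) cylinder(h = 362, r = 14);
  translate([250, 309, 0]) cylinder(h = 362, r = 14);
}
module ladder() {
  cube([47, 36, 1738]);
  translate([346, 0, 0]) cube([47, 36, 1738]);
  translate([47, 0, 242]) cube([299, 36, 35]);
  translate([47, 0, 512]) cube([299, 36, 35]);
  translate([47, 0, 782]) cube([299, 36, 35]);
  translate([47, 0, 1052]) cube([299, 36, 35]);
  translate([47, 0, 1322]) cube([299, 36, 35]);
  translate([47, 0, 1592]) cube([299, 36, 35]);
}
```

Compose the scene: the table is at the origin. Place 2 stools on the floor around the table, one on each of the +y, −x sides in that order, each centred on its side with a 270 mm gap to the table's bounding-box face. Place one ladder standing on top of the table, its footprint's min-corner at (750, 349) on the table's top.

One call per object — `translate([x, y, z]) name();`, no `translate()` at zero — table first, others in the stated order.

table();
translate([478, 1045, 0]) stool();
translate([-534, 226, 0]) stool();
translate([750, 349, 717]) ladder();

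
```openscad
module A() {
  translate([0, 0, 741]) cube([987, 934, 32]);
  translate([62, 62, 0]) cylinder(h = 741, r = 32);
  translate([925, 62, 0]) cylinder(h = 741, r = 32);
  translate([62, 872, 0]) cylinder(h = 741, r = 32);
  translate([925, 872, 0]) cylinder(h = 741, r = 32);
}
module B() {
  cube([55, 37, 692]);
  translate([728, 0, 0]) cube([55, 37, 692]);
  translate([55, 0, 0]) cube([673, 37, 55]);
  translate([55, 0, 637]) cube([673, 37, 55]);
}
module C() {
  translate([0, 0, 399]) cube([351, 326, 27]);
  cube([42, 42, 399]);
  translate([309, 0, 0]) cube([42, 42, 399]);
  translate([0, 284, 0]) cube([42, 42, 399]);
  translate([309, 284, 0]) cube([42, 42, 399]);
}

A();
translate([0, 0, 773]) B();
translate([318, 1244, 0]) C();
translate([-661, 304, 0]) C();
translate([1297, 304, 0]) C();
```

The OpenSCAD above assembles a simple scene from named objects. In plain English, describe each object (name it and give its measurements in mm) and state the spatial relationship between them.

A is a table: top 987 mm (x) × 934 mm (y), 32 mm thick, upper face at z = 773 mm, on four round legs of 64 mm diameter, each leg's bounding box inset 30 mm from the nearest pair of top edges, running from z = 0 to the bottom of the top.

B is a picture frame with a 673×582 mm rectangular opening (x by z) and a uniform 55 mm border on every side. Frame depth is 37 mm along y. It is built from two vertical stiles running the full outside height and two horizontal rails spanning the gap between the stiles.

C is a four-legged stool. The seat is 351×326 mm, 27 mm thick, top at z = 426 mm. It stands on four square legs, each 42×42 mm in cross-section, from z = 0 to the seat underside, each flush with a corner of the seat.

The picture frame is on top of the table. Three stools sit around the table at the +y, −x, +x sides.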